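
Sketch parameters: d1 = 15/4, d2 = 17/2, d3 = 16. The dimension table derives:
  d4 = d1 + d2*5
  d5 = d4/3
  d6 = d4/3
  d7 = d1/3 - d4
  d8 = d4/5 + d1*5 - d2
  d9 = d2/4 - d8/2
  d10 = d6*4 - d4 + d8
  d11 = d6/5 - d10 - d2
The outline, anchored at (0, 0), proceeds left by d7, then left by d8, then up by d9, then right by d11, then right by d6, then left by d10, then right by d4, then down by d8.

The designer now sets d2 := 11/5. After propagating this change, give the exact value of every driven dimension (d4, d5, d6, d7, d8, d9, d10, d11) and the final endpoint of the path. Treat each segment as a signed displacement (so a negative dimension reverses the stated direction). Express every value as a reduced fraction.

d4 = 59/4
d5 = 59/12
d6 = 59/12
d7 = -27/2
d8 = 39/2
d9 = -46/5
d10 = 293/12
d11 = -769/30
endpoint = (-2183/60, -287/10)

Apply edit: d2 := 11/5
  d4 = d1 + d2*5 = 59/4
  d5 = d4/3 = 59/12
  d6 = d4/3 = 59/12
  d7 = d1/3 - d4 = -27/2
  d8 = d4/5 + d1*5 - d2 = 39/2
  d9 = d2/4 - d8/2 = -46/5
  d10 = d6*4 - d4 + d8 = 293/12
  d11 = d6/5 - d10 - d2 = -769/30
Walk from origin (0, 0):
  seg 1: left by d7 = -27/2 → (27/2, 0)
  seg 2: left by d8 = 39/2 → (-6, 0)
  seg 3: up by d9 = -46/5 → (-6, -46/5)
  seg 4: right by d11 = -769/30 → (-949/30, -46/5)
  seg 5: right by d6 = 59/12 → (-1603/60, -46/5)
  seg 6: left by d10 = 293/12 → (-767/15, -46/5)
  seg 7: right by d4 = 59/4 → (-2183/60, -46/5)
  seg 8: down by d8 = 39/2 → (-2183/60, -287/10)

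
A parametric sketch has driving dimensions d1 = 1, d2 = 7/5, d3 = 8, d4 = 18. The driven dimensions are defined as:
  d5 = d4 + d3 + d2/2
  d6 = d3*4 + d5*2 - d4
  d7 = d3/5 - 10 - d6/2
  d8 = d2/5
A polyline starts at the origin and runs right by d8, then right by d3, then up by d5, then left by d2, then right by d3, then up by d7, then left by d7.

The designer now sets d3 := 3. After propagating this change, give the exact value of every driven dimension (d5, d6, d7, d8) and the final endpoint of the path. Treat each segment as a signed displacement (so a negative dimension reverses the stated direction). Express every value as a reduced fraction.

d5 = 217/10
d6 = 187/5
d7 = -281/10
d8 = 7/25
endpoint = (1649/50, -32/5)

Apply edit: d3 := 3
  d5 = d4 + d3 + d2/2 = 217/10
  d6 = d3*4 + d5*2 - d4 = 187/5
  d7 = d3/5 - 10 - d6/2 = -281/10
  d8 = d2/5 = 7/25
Walk from origin (0, 0):
  seg 1: right by d8 = 7/25 → (7/25, 0)
  seg 2: right by d3 = 3 → (82/25, 0)
  seg 3: up by d5 = 217/10 → (82/25, 217/10)
  seg 4: left by d2 = 7/5 → (47/25, 217/10)
  seg 5: right by d3 = 3 → (122/25, 217/10)
  seg 6: up by d7 = -281/10 → (122/25, -32/5)
  seg 7: left by d7 = -281/10 → (1649/50, -32/5)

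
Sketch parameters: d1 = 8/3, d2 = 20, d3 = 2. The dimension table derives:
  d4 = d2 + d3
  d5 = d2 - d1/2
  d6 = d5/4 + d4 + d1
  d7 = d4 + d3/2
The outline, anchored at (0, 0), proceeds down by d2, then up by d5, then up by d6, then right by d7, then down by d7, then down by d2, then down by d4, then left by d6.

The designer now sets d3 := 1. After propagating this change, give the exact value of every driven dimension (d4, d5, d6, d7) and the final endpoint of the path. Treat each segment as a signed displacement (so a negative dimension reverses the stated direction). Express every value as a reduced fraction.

d4 = 21
d5 = 56/3
d6 = 85/3
d7 = 43/2
endpoint = (-41/6, -71/2)

Apply edit: d3 := 1
  d4 = d2 + d3 = 21
  d5 = d2 - d1/2 = 56/3
  d6 = d5/4 + d4 + d1 = 85/3
  d7 = d4 + d3/2 = 43/2
Walk from origin (0, 0):
  seg 1: down by d2 = 20 → (0, -20)
  seg 2: up by d5 = 56/3 → (0, -4/3)
  seg 3: up by d6 = 85/3 → (0, 27)
  seg 4: right by d7 = 43/2 → (43/2, 27)
  seg 5: down by d7 = 43/2 → (43/2, 11/2)
  seg 6: down by d2 = 20 → (43/2, -29/2)
  seg 7: down by d4 = 21 → (43/2, -71/2)
  seg 8: left by d6 = 85/3 → (-41/6, -71/2)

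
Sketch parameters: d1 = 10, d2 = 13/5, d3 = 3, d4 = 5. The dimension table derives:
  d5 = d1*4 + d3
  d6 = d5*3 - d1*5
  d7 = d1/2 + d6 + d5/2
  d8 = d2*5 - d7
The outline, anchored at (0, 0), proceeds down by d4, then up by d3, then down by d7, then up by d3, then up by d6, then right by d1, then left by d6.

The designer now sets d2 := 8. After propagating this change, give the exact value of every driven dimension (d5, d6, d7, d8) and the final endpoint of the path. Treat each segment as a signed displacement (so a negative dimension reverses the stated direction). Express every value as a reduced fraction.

d5 = 43
d6 = 79
d7 = 211/2
d8 = -131/2
endpoint = (-69, -51/2)

Apply edit: d2 := 8
  d5 = d1*4 + d3 = 43
  d6 = d5*3 - d1*5 = 79
  d7 = d1/2 + d6 + d5/2 = 211/2
  d8 = d2*5 - d7 = -131/2
Walk from origin (0, 0):
  seg 1: down by d4 = 5 → (0, -5)
  seg 2: up by d3 = 3 → (0, -2)
  seg 3: down by d7 = 211/2 → (0, -215/2)
  seg 4: up by d3 = 3 → (0, -209/2)
  seg 5: up by d6 = 79 → (0, -51/2)
  seg 6: right by d1 = 10 → (10, -51/2)
  seg 7: left by d6 = 79 → (-69, -51/2)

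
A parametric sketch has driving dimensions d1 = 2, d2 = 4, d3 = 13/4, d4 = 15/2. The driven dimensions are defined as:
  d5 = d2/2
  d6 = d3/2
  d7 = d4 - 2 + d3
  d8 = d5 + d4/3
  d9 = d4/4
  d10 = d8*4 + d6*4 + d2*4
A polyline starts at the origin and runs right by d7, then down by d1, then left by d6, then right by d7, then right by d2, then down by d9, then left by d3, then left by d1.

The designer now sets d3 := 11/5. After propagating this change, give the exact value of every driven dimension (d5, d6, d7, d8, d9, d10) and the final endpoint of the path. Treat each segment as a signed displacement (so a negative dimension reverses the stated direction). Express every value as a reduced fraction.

Apply edit: d3 := 11/5
  d5 = d2/2 = 2
  d6 = d3/2 = 11/10
  d7 = d4 - 2 + d3 = 77/10
  d8 = d5 + d4/3 = 9/2
  d9 = d4/4 = 15/8
  d10 = d8*4 + d6*4 + d2*4 = 192/5
Walk from origin (0, 0):
  seg 1: right by d7 = 77/10 → (77/10, 0)
  seg 2: down by d1 = 2 → (77/10, -2)
  seg 3: left by d6 = 11/10 → (33/5, -2)
  seg 4: right by d7 = 77/10 → (143/10, -2)
  seg 5: right by d2 = 4 → (183/10, -2)
  seg 6: down by d9 = 15/8 → (183/10, -31/8)
  seg 7: left by d3 = 11/5 → (161/10, -31/8)
  seg 8: left by d1 = 2 → (141/10, -31/8)

d5 = 2
d6 = 11/10
d7 = 77/10
d8 = 9/2
d9 = 15/8
d10 = 192/5
endpoint = (141/10, -31/8)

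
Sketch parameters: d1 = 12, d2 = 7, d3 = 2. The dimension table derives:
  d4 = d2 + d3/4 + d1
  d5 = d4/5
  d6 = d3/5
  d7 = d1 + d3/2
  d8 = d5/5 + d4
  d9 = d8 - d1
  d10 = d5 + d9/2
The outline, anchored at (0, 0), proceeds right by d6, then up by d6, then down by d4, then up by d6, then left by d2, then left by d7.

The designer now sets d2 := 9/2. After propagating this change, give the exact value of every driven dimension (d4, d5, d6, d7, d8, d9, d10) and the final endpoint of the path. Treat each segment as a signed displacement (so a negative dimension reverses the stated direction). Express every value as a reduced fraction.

d4 = 17
d5 = 17/5
d6 = 2/5
d7 = 13
d8 = 442/25
d9 = 142/25
d10 = 156/25
endpoint = (-171/10, -81/5)

Apply edit: d2 := 9/2
  d4 = d2 + d3/4 + d1 = 17
  d5 = d4/5 = 17/5
  d6 = d3/5 = 2/5
  d7 = d1 + d3/2 = 13
  d8 = d5/5 + d4 = 442/25
  d9 = d8 - d1 = 142/25
  d10 = d5 + d9/2 = 156/25
Walk from origin (0, 0):
  seg 1: right by d6 = 2/5 → (2/5, 0)
  seg 2: up by d6 = 2/5 → (2/5, 2/5)
  seg 3: down by d4 = 17 → (2/5, -83/5)
  seg 4: up by d6 = 2/5 → (2/5, -81/5)
  seg 5: left by d2 = 9/2 → (-41/10, -81/5)
  seg 6: left by d7 = 13 → (-171/10, -81/5)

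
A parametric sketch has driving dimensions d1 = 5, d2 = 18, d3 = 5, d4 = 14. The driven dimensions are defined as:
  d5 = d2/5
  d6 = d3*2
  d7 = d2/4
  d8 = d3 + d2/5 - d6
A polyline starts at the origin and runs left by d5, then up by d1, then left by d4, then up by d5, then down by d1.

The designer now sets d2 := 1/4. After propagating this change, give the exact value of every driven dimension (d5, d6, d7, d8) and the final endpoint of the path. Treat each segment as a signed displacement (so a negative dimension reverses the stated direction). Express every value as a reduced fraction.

Apply edit: d2 := 1/4
  d5 = d2/5 = 1/20
  d6 = d3*2 = 10
  d7 = d2/4 = 1/16
  d8 = d3 + d2/5 - d6 = -99/20
Walk from origin (0, 0):
  seg 1: left by d5 = 1/20 → (-1/20, 0)
  seg 2: up by d1 = 5 → (-1/20, 5)
  seg 3: left by d4 = 14 → (-281/20, 5)
  seg 4: up by d5 = 1/20 → (-281/20, 101/20)
  seg 5: down by d1 = 5 → (-281/20, 1/20)

d5 = 1/20
d6 = 10
d7 = 1/16
d8 = -99/20
endpoint = (-281/20, 1/20)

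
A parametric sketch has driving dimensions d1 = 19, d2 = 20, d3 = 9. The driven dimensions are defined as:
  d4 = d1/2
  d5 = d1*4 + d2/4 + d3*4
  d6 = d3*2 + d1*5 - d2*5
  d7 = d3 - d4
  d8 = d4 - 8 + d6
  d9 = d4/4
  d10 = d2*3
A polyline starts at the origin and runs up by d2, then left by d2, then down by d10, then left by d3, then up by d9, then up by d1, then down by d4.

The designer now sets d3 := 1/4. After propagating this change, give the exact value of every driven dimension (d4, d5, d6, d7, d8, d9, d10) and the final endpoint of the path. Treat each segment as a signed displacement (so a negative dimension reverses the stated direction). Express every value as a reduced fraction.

d4 = 19/2
d5 = 82
d6 = -9/2
d7 = -37/4
d8 = -3
d9 = 19/8
d10 = 60
endpoint = (-81/4, -225/8)

Apply edit: d3 := 1/4
  d4 = d1/2 = 19/2
  d5 = d1*4 + d2/4 + d3*4 = 82
  d6 = d3*2 + d1*5 - d2*5 = -9/2
  d7 = d3 - d4 = -37/4
  d8 = d4 - 8 + d6 = -3
  d9 = d4/4 = 19/8
  d10 = d2*3 = 60
Walk from origin (0, 0):
  seg 1: up by d2 = 20 → (0, 20)
  seg 2: left by d2 = 20 → (-20, 20)
  seg 3: down by d10 = 60 → (-20, -40)
  seg 4: left by d3 = 1/4 → (-81/4, -40)
  seg 5: up by d9 = 19/8 → (-81/4, -301/8)
  seg 6: up by d1 = 19 → (-81/4, -149/8)
  seg 7: down by d4 = 19/2 → (-81/4, -225/8)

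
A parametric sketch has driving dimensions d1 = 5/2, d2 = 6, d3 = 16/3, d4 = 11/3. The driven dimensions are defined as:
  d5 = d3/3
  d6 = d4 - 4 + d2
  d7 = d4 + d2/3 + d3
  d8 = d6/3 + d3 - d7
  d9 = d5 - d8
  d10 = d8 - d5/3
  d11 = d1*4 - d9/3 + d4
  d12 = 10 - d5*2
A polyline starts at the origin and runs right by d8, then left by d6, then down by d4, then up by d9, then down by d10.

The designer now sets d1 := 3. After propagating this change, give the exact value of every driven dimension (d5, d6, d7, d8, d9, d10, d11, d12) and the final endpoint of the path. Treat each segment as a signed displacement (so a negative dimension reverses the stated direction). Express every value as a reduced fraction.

Apply edit: d1 := 3
  d5 = d3/3 = 16/9
  d6 = d4 - 4 + d2 = 17/3
  d7 = d4 + d2/3 + d3 = 11
  d8 = d6/3 + d3 - d7 = -34/9
  d9 = d5 - d8 = 50/9
  d10 = d8 - d5/3 = -118/27
  d11 = d1*4 - d9/3 + d4 = 373/27
  d12 = 10 - d5*2 = 58/9
Walk from origin (0, 0):
  seg 1: right by d8 = -34/9 → (-34/9, 0)
  seg 2: left by d6 = 17/3 → (-85/9, 0)
  seg 3: down by d4 = 11/3 → (-85/9, -11/3)
  seg 4: up by d9 = 50/9 → (-85/9, 17/9)
  seg 5: down by d10 = -118/27 → (-85/9, 169/27)

d5 = 16/9
d6 = 17/3
d7 = 11
d8 = -34/9
d9 = 50/9
d10 = -118/27
d11 = 373/27
d12 = 58/9
endpoint = (-85/9, 169/27)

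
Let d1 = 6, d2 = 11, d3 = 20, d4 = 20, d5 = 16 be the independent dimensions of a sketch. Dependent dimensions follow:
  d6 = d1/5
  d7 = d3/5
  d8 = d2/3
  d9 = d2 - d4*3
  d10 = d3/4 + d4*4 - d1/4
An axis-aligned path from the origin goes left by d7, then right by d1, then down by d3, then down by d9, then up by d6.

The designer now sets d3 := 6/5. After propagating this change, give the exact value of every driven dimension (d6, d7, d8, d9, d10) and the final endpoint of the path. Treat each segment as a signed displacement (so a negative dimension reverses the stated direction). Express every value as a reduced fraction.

Apply edit: d3 := 6/5
  d6 = d1/5 = 6/5
  d7 = d3/5 = 6/25
  d8 = d2/3 = 11/3
  d9 = d2 - d4*3 = -49
  d10 = d3/4 + d4*4 - d1/4 = 394/5
Walk from origin (0, 0):
  seg 1: left by d7 = 6/25 → (-6/25, 0)
  seg 2: right by d1 = 6 → (144/25, 0)
  seg 3: down by d3 = 6/5 → (144/25, -6/5)
  seg 4: down by d9 = -49 → (144/25, 239/5)
  seg 5: up by d6 = 6/5 → (144/25, 49)

d6 = 6/5
d7 = 6/25
d8 = 11/3
d9 = -49
d10 = 394/5
endpoint = (144/25, 49)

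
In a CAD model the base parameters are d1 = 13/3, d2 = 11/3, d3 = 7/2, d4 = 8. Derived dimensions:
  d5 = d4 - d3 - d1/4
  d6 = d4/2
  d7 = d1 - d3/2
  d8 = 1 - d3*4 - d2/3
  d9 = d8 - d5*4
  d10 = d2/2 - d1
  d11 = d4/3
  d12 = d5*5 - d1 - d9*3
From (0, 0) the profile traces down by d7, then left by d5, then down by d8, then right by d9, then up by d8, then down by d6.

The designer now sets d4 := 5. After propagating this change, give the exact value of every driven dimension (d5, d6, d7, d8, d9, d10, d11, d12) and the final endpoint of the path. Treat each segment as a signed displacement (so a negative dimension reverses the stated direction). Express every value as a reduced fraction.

d5 = 5/12
d6 = 5/2
d7 = 31/12
d8 = -128/9
d9 = -143/9
d10 = -5/2
d11 = 5/3
d12 = 545/12
endpoint = (-587/36, -61/12)

Apply edit: d4 := 5
  d5 = d4 - d3 - d1/4 = 5/12
  d6 = d4/2 = 5/2
  d7 = d1 - d3/2 = 31/12
  d8 = 1 - d3*4 - d2/3 = -128/9
  d9 = d8 - d5*4 = -143/9
  d10 = d2/2 - d1 = -5/2
  d11 = d4/3 = 5/3
  d12 = d5*5 - d1 - d9*3 = 545/12
Walk from origin (0, 0):
  seg 1: down by d7 = 31/12 → (0, -31/12)
  seg 2: left by d5 = 5/12 → (-5/12, -31/12)
  seg 3: down by d8 = -128/9 → (-5/12, 419/36)
  seg 4: right by d9 = -143/9 → (-587/36, 419/36)
  seg 5: up by d8 = -128/9 → (-587/36, -31/12)
  seg 6: down by d6 = 5/2 → (-587/36, -61/12)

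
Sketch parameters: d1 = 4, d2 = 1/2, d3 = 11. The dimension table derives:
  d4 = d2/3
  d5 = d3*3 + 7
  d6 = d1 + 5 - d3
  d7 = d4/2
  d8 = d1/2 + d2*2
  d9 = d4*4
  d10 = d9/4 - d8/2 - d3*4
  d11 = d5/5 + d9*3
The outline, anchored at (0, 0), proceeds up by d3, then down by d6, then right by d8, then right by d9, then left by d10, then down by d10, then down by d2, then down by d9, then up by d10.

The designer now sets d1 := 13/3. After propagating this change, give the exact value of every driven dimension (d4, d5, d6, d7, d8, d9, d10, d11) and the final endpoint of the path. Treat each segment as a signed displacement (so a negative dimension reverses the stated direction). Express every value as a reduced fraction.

d4 = 1/6
d5 = 40
d6 = -5/3
d7 = 1/12
d8 = 19/6
d9 = 2/3
d10 = -545/12
d11 = 10
endpoint = (197/4, 23/2)

Apply edit: d1 := 13/3
  d4 = d2/3 = 1/6
  d5 = d3*3 + 7 = 40
  d6 = d1 + 5 - d3 = -5/3
  d7 = d4/2 = 1/12
  d8 = d1/2 + d2*2 = 19/6
  d9 = d4*4 = 2/3
  d10 = d9/4 - d8/2 - d3*4 = -545/12
  d11 = d5/5 + d9*3 = 10
Walk from origin (0, 0):
  seg 1: up by d3 = 11 → (0, 11)
  seg 2: down by d6 = -5/3 → (0, 38/3)
  seg 3: right by d8 = 19/6 → (19/6, 38/3)
  seg 4: right by d9 = 2/3 → (23/6, 38/3)
  seg 5: left by d10 = -545/12 → (197/4, 38/3)
  seg 6: down by d10 = -545/12 → (197/4, 697/12)
  seg 7: down by d2 = 1/2 → (197/4, 691/12)
  seg 8: down by d9 = 2/3 → (197/4, 683/12)
  seg 9: up by d10 = -545/12 → (197/4, 23/2)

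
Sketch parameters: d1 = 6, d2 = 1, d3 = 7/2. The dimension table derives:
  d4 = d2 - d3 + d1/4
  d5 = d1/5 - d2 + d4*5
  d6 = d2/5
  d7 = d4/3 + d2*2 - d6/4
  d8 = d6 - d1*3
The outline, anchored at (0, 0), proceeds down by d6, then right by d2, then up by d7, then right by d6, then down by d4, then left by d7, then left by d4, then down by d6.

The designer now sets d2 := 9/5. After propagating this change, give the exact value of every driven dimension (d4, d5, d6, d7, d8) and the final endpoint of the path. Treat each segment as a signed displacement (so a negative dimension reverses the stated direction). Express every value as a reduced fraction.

Apply edit: d2 := 9/5
  d4 = d2 - d3 + d1/4 = -1/5
  d5 = d1/5 - d2 + d4*5 = -8/5
  d6 = d2/5 = 9/25
  d7 = d4/3 + d2*2 - d6/4 = 1033/300
  d8 = d6 - d1*3 = -441/25
Walk from origin (0, 0):
  seg 1: down by d6 = 9/25 → (0, -9/25)
  seg 2: right by d2 = 9/5 → (9/5, -9/25)
  seg 3: up by d7 = 1033/300 → (9/5, 37/12)
  seg 4: right by d6 = 9/25 → (54/25, 37/12)
  seg 5: down by d4 = -1/5 → (54/25, 197/60)
  seg 6: left by d7 = 1033/300 → (-77/60, 197/60)
  seg 7: left by d4 = -1/5 → (-13/12, 197/60)
  seg 8: down by d6 = 9/25 → (-13/12, 877/300)

d4 = -1/5
d5 = -8/5
d6 = 9/25
d7 = 1033/300
d8 = -441/25
endpoint = (-13/12, 877/300)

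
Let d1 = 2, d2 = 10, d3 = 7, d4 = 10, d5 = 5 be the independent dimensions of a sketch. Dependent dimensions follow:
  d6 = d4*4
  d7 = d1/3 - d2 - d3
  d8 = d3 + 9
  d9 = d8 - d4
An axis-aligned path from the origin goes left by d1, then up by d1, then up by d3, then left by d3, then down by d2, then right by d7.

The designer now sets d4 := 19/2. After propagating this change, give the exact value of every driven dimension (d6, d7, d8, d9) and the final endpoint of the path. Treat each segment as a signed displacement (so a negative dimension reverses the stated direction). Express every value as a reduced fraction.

d6 = 38
d7 = -49/3
d8 = 16
d9 = 13/2
endpoint = (-76/3, -1)

Apply edit: d4 := 19/2
  d6 = d4*4 = 38
  d7 = d1/3 - d2 - d3 = -49/3
  d8 = d3 + 9 = 16
  d9 = d8 - d4 = 13/2
Walk from origin (0, 0):
  seg 1: left by d1 = 2 → (-2, 0)
  seg 2: up by d1 = 2 → (-2, 2)
  seg 3: up by d3 = 7 → (-2, 9)
  seg 4: left by d3 = 7 → (-9, 9)
  seg 5: down by d2 = 10 → (-9, -1)
  seg 6: right by d7 = -49/3 → (-76/3, -1)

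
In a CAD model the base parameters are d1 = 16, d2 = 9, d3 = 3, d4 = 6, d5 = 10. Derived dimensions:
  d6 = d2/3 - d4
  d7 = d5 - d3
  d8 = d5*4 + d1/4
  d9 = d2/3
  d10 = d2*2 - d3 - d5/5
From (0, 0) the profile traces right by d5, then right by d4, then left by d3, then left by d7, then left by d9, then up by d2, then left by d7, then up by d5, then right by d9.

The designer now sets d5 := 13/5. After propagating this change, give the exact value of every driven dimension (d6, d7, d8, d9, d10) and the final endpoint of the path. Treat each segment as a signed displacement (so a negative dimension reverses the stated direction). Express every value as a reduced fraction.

d6 = -3
d7 = -2/5
d8 = 72/5
d9 = 3
d10 = 362/25
endpoint = (32/5, 58/5)

Apply edit: d5 := 13/5
  d6 = d2/3 - d4 = -3
  d7 = d5 - d3 = -2/5
  d8 = d5*4 + d1/4 = 72/5
  d9 = d2/3 = 3
  d10 = d2*2 - d3 - d5/5 = 362/25
Walk from origin (0, 0):
  seg 1: right by d5 = 13/5 → (13/5, 0)
  seg 2: right by d4 = 6 → (43/5, 0)
  seg 3: left by d3 = 3 → (28/5, 0)
  seg 4: left by d7 = -2/5 → (6, 0)
  seg 5: left by d9 = 3 → (3, 0)
  seg 6: up by d2 = 9 → (3, 9)
  seg 7: left by d7 = -2/5 → (17/5, 9)
  seg 8: up by d5 = 13/5 → (17/5, 58/5)
  seg 9: right by d9 = 3 → (32/5, 58/5)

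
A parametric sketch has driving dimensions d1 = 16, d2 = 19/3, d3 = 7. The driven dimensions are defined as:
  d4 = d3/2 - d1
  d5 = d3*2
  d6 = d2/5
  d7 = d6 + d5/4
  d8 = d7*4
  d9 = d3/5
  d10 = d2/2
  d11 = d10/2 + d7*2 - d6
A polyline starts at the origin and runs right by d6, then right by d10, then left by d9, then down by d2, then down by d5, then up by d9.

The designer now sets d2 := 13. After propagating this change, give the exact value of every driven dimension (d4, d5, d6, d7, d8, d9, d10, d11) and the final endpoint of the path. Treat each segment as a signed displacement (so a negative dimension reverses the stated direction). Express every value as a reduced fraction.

d4 = -25/2
d5 = 14
d6 = 13/5
d7 = 61/10
d8 = 122/5
d9 = 7/5
d10 = 13/2
d11 = 257/20
endpoint = (77/10, -128/5)

Apply edit: d2 := 13
  d4 = d3/2 - d1 = -25/2
  d5 = d3*2 = 14
  d6 = d2/5 = 13/5
  d7 = d6 + d5/4 = 61/10
  d8 = d7*4 = 122/5
  d9 = d3/5 = 7/5
  d10 = d2/2 = 13/2
  d11 = d10/2 + d7*2 - d6 = 257/20
Walk from origin (0, 0):
  seg 1: right by d6 = 13/5 → (13/5, 0)
  seg 2: right by d10 = 13/2 → (91/10, 0)
  seg 3: left by d9 = 7/5 → (77/10, 0)
  seg 4: down by d2 = 13 → (77/10, -13)
  seg 5: down by d5 = 14 → (77/10, -27)
  seg 6: up by d9 = 7/5 → (77/10, -128/5)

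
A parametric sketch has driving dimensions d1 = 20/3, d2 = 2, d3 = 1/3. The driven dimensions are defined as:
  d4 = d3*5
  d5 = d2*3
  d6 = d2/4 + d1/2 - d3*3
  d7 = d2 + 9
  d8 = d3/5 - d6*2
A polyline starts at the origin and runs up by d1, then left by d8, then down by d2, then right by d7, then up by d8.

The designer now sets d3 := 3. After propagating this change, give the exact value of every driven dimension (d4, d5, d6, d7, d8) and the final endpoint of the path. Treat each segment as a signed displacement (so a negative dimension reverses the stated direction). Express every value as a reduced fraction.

Apply edit: d3 := 3
  d4 = d3*5 = 15
  d5 = d2*3 = 6
  d6 = d2/4 + d1/2 - d3*3 = -31/6
  d7 = d2 + 9 = 11
  d8 = d3/5 - d6*2 = 164/15
Walk from origin (0, 0):
  seg 1: up by d1 = 20/3 → (0, 20/3)
  seg 2: left by d8 = 164/15 → (-164/15, 20/3)
  seg 3: down by d2 = 2 → (-164/15, 14/3)
  seg 4: right by d7 = 11 → (1/15, 14/3)
  seg 5: up by d8 = 164/15 → (1/15, 78/5)

d4 = 15
d5 = 6
d6 = -31/6
d7 = 11
d8 = 164/15
endpoint = (1/15, 78/5)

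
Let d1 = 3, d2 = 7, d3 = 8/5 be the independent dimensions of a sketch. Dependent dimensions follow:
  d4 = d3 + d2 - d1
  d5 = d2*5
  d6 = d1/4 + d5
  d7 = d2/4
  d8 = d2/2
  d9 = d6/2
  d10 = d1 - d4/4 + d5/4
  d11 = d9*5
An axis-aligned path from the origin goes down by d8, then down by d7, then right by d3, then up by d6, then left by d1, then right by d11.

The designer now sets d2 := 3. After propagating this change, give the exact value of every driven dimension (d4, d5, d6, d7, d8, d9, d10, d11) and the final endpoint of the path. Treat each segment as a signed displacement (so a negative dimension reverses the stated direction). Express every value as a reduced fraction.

Apply edit: d2 := 3
  d4 = d3 + d2 - d1 = 8/5
  d5 = d2*5 = 15
  d6 = d1/4 + d5 = 63/4
  d7 = d2/4 = 3/4
  d8 = d2/2 = 3/2
  d9 = d6/2 = 63/8
  d10 = d1 - d4/4 + d5/4 = 127/20
  d11 = d9*5 = 315/8
Walk from origin (0, 0):
  seg 1: down by d8 = 3/2 → (0, -3/2)
  seg 2: down by d7 = 3/4 → (0, -9/4)
  seg 3: right by d3 = 8/5 → (8/5, -9/4)
  seg 4: up by d6 = 63/4 → (8/5, 27/2)
  seg 5: left by d1 = 3 → (-7/5, 27/2)
  seg 6: right by d11 = 315/8 → (1519/40, 27/2)

d4 = 8/5
d5 = 15
d6 = 63/4
d7 = 3/4
d8 = 3/2
d9 = 63/8
d10 = 127/20
d11 = 315/8
endpoint = (1519/40, 27/2)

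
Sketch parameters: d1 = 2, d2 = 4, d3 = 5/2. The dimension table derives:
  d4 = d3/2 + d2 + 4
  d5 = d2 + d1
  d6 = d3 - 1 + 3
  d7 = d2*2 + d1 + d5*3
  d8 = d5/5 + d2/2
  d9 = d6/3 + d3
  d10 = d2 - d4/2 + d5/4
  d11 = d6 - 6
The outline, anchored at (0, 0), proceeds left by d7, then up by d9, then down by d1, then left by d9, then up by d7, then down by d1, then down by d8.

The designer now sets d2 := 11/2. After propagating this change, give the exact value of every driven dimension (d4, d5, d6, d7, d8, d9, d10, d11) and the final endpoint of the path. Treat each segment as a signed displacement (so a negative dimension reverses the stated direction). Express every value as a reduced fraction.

Apply edit: d2 := 11/2
  d4 = d3/2 + d2 + 4 = 43/4
  d5 = d2 + d1 = 15/2
  d6 = d3 - 1 + 3 = 9/2
  d7 = d2*2 + d1 + d5*3 = 71/2
  d8 = d5/5 + d2/2 = 17/4
  d9 = d6/3 + d3 = 4
  d10 = d2 - d4/2 + d5/4 = 2
  d11 = d6 - 6 = -3/2
Walk from origin (0, 0):
  seg 1: left by d7 = 71/2 → (-71/2, 0)
  seg 2: up by d9 = 4 → (-71/2, 4)
  seg 3: down by d1 = 2 → (-71/2, 2)
  seg 4: left by d9 = 4 → (-79/2, 2)
  seg 5: up by d7 = 71/2 → (-79/2, 75/2)
  seg 6: down by d1 = 2 → (-79/2, 71/2)
  seg 7: down by d8 = 17/4 → (-79/2, 125/4)

d4 = 43/4
d5 = 15/2
d6 = 9/2
d7 = 71/2
d8 = 17/4
d9 = 4
d10 = 2
d11 = -3/2
endpoint = (-79/2, 125/4)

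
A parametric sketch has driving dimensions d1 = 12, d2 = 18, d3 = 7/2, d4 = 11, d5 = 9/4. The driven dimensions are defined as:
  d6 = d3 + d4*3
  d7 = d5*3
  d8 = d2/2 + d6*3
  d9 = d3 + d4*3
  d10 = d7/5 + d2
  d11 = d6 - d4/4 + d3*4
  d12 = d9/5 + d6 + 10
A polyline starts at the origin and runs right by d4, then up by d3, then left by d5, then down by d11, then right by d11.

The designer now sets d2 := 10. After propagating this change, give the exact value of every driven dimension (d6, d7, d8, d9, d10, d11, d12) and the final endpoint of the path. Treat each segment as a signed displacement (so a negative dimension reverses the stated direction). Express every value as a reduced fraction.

d6 = 73/2
d7 = 27/4
d8 = 229/2
d9 = 73/2
d10 = 227/20
d11 = 191/4
d12 = 269/5
endpoint = (113/2, -177/4)

Apply edit: d2 := 10
  d6 = d3 + d4*3 = 73/2
  d7 = d5*3 = 27/4
  d8 = d2/2 + d6*3 = 229/2
  d9 = d3 + d4*3 = 73/2
  d10 = d7/5 + d2 = 227/20
  d11 = d6 - d4/4 + d3*4 = 191/4
  d12 = d9/5 + d6 + 10 = 269/5
Walk from origin (0, 0):
  seg 1: right by d4 = 11 → (11, 0)
  seg 2: up by d3 = 7/2 → (11, 7/2)
  seg 3: left by d5 = 9/4 → (35/4, 7/2)
  seg 4: down by d11 = 191/4 → (35/4, -177/4)
  seg 5: right by d11 = 191/4 → (113/2, -177/4)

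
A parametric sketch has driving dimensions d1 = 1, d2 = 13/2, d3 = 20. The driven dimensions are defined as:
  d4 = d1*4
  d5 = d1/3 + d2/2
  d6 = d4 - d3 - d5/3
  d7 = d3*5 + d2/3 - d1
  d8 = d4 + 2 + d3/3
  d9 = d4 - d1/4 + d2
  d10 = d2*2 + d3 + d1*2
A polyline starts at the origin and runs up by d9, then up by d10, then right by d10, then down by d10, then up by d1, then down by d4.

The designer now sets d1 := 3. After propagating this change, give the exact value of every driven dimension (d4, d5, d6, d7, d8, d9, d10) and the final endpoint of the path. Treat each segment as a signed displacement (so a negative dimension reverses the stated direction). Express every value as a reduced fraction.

Apply edit: d1 := 3
  d4 = d1*4 = 12
  d5 = d1/3 + d2/2 = 17/4
  d6 = d4 - d3 - d5/3 = -113/12
  d7 = d3*5 + d2/3 - d1 = 595/6
  d8 = d4 + 2 + d3/3 = 62/3
  d9 = d4 - d1/4 + d2 = 71/4
  d10 = d2*2 + d3 + d1*2 = 39
Walk from origin (0, 0):
  seg 1: up by d9 = 71/4 → (0, 71/4)
  seg 2: up by d10 = 39 → (0, 227/4)
  seg 3: right by d10 = 39 → (39, 227/4)
  seg 4: down by d10 = 39 → (39, 71/4)
  seg 5: up by d1 = 3 → (39, 83/4)
  seg 6: down by d4 = 12 → (39, 35/4)

d4 = 12
d5 = 17/4
d6 = -113/12
d7 = 595/6
d8 = 62/3
d9 = 71/4
d10 = 39
endpoint = (39, 35/4)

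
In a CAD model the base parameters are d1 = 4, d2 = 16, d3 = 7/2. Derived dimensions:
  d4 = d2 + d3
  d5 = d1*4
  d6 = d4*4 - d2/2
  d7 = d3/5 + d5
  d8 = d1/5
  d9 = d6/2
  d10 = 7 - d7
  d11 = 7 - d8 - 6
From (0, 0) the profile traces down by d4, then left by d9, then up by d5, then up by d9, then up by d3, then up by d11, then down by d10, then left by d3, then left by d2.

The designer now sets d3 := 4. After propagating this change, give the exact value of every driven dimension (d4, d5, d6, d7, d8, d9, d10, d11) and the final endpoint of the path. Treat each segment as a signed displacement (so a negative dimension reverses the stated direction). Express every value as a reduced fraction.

Apply edit: d3 := 4
  d4 = d2 + d3 = 20
  d5 = d1*4 = 16
  d6 = d4*4 - d2/2 = 72
  d7 = d3/5 + d5 = 84/5
  d8 = d1/5 = 4/5
  d9 = d6/2 = 36
  d10 = 7 - d7 = -49/5
  d11 = 7 - d8 - 6 = 1/5
Walk from origin (0, 0):
  seg 1: down by d4 = 20 → (0, -20)
  seg 2: left by d9 = 36 → (-36, -20)
  seg 3: up by d5 = 16 → (-36, -4)
  seg 4: up by d9 = 36 → (-36, 32)
  seg 5: up by d3 = 4 → (-36, 36)
  seg 6: up by d11 = 1/5 → (-36, 181/5)
  seg 7: down by d10 = -49/5 → (-36, 46)
  seg 8: left by d3 = 4 → (-40, 46)
  seg 9: left by d2 = 16 → (-56, 46)

d4 = 20
d5 = 16
d6 = 72
d7 = 84/5
d8 = 4/5
d9 = 36
d10 = -49/5
d11 = 1/5
endpoint = (-56, 46)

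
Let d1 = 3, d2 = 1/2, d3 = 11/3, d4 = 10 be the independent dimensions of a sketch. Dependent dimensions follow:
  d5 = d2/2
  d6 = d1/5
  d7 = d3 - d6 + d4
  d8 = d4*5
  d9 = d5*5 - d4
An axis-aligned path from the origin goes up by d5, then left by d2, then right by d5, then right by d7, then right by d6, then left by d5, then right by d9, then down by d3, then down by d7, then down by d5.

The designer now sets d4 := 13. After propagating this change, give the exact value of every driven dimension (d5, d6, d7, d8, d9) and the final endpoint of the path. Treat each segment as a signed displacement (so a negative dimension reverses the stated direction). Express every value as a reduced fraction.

Apply edit: d4 := 13
  d5 = d2/2 = 1/4
  d6 = d1/5 = 3/5
  d7 = d3 - d6 + d4 = 241/15
  d8 = d4*5 = 65
  d9 = d5*5 - d4 = -47/4
Walk from origin (0, 0):
  seg 1: up by d5 = 1/4 → (0, 1/4)
  seg 2: left by d2 = 1/2 → (-1/2, 1/4)
  seg 3: right by d5 = 1/4 → (-1/4, 1/4)
  seg 4: right by d7 = 241/15 → (949/60, 1/4)
  seg 5: right by d6 = 3/5 → (197/12, 1/4)
  seg 6: left by d5 = 1/4 → (97/6, 1/4)
  seg 7: right by d9 = -47/4 → (53/12, 1/4)
  seg 8: down by d3 = 11/3 → (53/12, -41/12)
  seg 9: down by d7 = 241/15 → (53/12, -1169/60)
  seg 10: down by d5 = 1/4 → (53/12, -296/15)

d5 = 1/4
d6 = 3/5
d7 = 241/15
d8 = 65
d9 = -47/4
endpoint = (53/12, -296/15)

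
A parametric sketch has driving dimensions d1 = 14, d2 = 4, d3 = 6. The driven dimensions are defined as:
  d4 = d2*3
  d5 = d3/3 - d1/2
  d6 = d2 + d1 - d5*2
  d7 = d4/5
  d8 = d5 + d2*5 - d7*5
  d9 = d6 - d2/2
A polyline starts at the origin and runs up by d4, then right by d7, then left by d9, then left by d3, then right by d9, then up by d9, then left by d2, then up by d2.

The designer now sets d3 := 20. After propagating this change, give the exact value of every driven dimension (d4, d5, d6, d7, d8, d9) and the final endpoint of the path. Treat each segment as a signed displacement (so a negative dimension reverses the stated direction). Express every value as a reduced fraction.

d4 = 12
d5 = -1/3
d6 = 56/3
d7 = 12/5
d8 = 23/3
d9 = 50/3
endpoint = (-108/5, 98/3)

Apply edit: d3 := 20
  d4 = d2*3 = 12
  d5 = d3/3 - d1/2 = -1/3
  d6 = d2 + d1 - d5*2 = 56/3
  d7 = d4/5 = 12/5
  d8 = d5 + d2*5 - d7*5 = 23/3
  d9 = d6 - d2/2 = 50/3
Walk from origin (0, 0):
  seg 1: up by d4 = 12 → (0, 12)
  seg 2: right by d7 = 12/5 → (12/5, 12)
  seg 3: left by d9 = 50/3 → (-214/15, 12)
  seg 4: left by d3 = 20 → (-514/15, 12)
  seg 5: right by d9 = 50/3 → (-88/5, 12)
  seg 6: up by d9 = 50/3 → (-88/5, 86/3)
  seg 7: left by d2 = 4 → (-108/5, 86/3)
  seg 8: up by d2 = 4 → (-108/5, 98/3)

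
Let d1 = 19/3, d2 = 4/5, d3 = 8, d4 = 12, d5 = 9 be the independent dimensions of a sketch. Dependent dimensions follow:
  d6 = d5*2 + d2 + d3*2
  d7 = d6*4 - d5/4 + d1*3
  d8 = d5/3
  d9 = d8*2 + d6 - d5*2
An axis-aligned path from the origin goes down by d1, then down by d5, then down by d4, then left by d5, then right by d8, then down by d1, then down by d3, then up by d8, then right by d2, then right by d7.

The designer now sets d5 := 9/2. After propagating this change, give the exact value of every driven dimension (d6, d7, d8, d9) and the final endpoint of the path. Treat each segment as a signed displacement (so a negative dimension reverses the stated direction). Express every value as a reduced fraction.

Apply edit: d5 := 9/2
  d6 = d5*2 + d2 + d3*2 = 129/5
  d7 = d6*4 - d5/4 + d1*3 = 4843/40
  d8 = d5/3 = 3/2
  d9 = d8*2 + d6 - d5*2 = 99/5
Walk from origin (0, 0):
  seg 1: down by d1 = 19/3 → (0, -19/3)
  seg 2: down by d5 = 9/2 → (0, -65/6)
  seg 3: down by d4 = 12 → (0, -137/6)
  seg 4: left by d5 = 9/2 → (-9/2, -137/6)
  seg 5: right by d8 = 3/2 → (-3, -137/6)
  seg 6: down by d1 = 19/3 → (-3, -175/6)
  seg 7: down by d3 = 8 → (-3, -223/6)
  seg 8: up by d8 = 3/2 → (-3, -107/3)
  seg 9: right by d2 = 4/5 → (-11/5, -107/3)
  seg 10: right by d7 = 4843/40 → (951/8, -107/3)

d6 = 129/5
d7 = 4843/40
d8 = 3/2
d9 = 99/5
endpoint = (951/8, -107/3)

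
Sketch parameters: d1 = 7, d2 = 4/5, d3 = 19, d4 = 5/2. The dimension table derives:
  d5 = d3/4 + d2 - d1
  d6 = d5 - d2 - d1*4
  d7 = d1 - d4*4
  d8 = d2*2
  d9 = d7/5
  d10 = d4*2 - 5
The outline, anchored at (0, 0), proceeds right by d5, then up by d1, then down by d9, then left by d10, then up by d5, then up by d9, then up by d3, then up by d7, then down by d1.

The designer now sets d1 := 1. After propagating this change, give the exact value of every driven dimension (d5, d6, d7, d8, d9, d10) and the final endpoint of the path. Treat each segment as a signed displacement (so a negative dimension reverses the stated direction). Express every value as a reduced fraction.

d5 = 91/20
d6 = -1/4
d7 = -9
d8 = 8/5
d9 = -9/5
d10 = 0
endpoint = (91/20, 291/20)

Apply edit: d1 := 1
  d5 = d3/4 + d2 - d1 = 91/20
  d6 = d5 - d2 - d1*4 = -1/4
  d7 = d1 - d4*4 = -9
  d8 = d2*2 = 8/5
  d9 = d7/5 = -9/5
  d10 = d4*2 - 5 = 0
Walk from origin (0, 0):
  seg 1: right by d5 = 91/20 → (91/20, 0)
  seg 2: up by d1 = 1 → (91/20, 1)
  seg 3: down by d9 = -9/5 → (91/20, 14/5)
  seg 4: left by d10 = 0 → (91/20, 14/5)
  seg 5: up by d5 = 91/20 → (91/20, 147/20)
  seg 6: up by d9 = -9/5 → (91/20, 111/20)
  seg 7: up by d3 = 19 → (91/20, 491/20)
  seg 8: up by d7 = -9 → (91/20, 311/20)
  seg 9: down by d1 = 1 → (91/20, 291/20)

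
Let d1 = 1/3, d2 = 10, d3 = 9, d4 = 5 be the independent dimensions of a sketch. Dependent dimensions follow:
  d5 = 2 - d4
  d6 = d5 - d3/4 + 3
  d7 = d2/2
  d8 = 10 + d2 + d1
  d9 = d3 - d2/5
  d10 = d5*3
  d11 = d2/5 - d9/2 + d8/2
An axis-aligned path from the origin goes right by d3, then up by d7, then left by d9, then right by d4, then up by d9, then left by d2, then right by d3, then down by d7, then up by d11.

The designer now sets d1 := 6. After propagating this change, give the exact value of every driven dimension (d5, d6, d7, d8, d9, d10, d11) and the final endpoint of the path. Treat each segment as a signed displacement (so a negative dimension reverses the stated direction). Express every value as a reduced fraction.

d5 = -3
d6 = -9/4
d7 = 5
d8 = 26
d9 = 7
d10 = -9
d11 = 23/2
endpoint = (6, 37/2)

Apply edit: d1 := 6
  d5 = 2 - d4 = -3
  d6 = d5 - d3/4 + 3 = -9/4
  d7 = d2/2 = 5
  d8 = 10 + d2 + d1 = 26
  d9 = d3 - d2/5 = 7
  d10 = d5*3 = -9
  d11 = d2/5 - d9/2 + d8/2 = 23/2
Walk from origin (0, 0):
  seg 1: right by d3 = 9 → (9, 0)
  seg 2: up by d7 = 5 → (9, 5)
  seg 3: left by d9 = 7 → (2, 5)
  seg 4: right by d4 = 5 → (7, 5)
  seg 5: up by d9 = 7 → (7, 12)
  seg 6: left by d2 = 10 → (-3, 12)
  seg 7: right by d3 = 9 → (6, 12)
  seg 8: down by d7 = 5 → (6, 7)
  seg 9: up by d11 = 23/2 → (6, 37/2)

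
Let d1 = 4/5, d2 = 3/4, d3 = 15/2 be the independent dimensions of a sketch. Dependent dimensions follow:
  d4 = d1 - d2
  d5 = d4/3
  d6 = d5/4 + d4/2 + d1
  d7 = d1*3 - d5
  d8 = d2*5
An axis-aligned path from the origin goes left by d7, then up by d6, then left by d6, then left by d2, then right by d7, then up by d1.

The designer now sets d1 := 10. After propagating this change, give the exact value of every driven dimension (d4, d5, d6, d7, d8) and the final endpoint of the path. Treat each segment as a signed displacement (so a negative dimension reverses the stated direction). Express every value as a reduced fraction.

Apply edit: d1 := 10
  d4 = d1 - d2 = 37/4
  d5 = d4/3 = 37/12
  d6 = d5/4 + d4/2 + d1 = 739/48
  d7 = d1*3 - d5 = 323/12
  d8 = d2*5 = 15/4
Walk from origin (0, 0):
  seg 1: left by d7 = 323/12 → (-323/12, 0)
  seg 2: up by d6 = 739/48 → (-323/12, 739/48)
  seg 3: left by d6 = 739/48 → (-677/16, 739/48)
  seg 4: left by d2 = 3/4 → (-689/16, 739/48)
  seg 5: right by d7 = 323/12 → (-775/48, 739/48)
  seg 6: up by d1 = 10 → (-775/48, 1219/48)

d4 = 37/4
d5 = 37/12
d6 = 739/48
d7 = 323/12
d8 = 15/4
endpoint = (-775/48, 1219/48)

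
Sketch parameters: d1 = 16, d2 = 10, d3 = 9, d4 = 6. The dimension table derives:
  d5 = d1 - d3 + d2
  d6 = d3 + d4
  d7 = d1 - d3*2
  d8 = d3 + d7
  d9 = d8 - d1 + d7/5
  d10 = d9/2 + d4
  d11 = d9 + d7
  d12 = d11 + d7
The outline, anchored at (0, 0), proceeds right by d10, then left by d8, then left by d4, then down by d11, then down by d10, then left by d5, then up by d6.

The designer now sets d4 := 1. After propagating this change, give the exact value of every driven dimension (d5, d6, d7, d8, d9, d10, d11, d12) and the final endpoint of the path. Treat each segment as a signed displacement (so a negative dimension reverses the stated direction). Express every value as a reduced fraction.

d5 = 17
d6 = 10
d7 = -2
d8 = 7
d9 = -47/5
d10 = -37/10
d11 = -57/5
d12 = -67/5
endpoint = (-287/10, 251/10)

Apply edit: d4 := 1
  d5 = d1 - d3 + d2 = 17
  d6 = d3 + d4 = 10
  d7 = d1 - d3*2 = -2
  d8 = d3 + d7 = 7
  d9 = d8 - d1 + d7/5 = -47/5
  d10 = d9/2 + d4 = -37/10
  d11 = d9 + d7 = -57/5
  d12 = d11 + d7 = -67/5
Walk from origin (0, 0):
  seg 1: right by d10 = -37/10 → (-37/10, 0)
  seg 2: left by d8 = 7 → (-107/10, 0)
  seg 3: left by d4 = 1 → (-117/10, 0)
  seg 4: down by d11 = -57/5 → (-117/10, 57/5)
  seg 5: down by d10 = -37/10 → (-117/10, 151/10)
  seg 6: left by d5 = 17 → (-287/10, 151/10)
  seg 7: up by d6 = 10 → (-287/10, 251/10)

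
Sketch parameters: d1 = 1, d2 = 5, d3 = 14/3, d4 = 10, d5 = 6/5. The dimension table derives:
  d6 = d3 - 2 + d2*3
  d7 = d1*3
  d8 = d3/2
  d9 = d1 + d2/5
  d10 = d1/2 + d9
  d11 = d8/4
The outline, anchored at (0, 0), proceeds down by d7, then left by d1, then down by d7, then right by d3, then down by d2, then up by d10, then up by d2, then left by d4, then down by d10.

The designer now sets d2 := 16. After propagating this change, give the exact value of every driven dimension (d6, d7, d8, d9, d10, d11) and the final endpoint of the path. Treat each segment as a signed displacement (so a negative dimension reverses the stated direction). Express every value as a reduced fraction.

Apply edit: d2 := 16
  d6 = d3 - 2 + d2*3 = 152/3
  d7 = d1*3 = 3
  d8 = d3/2 = 7/3
  d9 = d1 + d2/5 = 21/5
  d10 = d1/2 + d9 = 47/10
  d11 = d8/4 = 7/12
Walk from origin (0, 0):
  seg 1: down by d7 = 3 → (0, -3)
  seg 2: left by d1 = 1 → (-1, -3)
  seg 3: down by d7 = 3 → (-1, -6)
  seg 4: right by d3 = 14/3 → (11/3, -6)
  seg 5: down by d2 = 16 → (11/3, -22)
  seg 6: up by d10 = 47/10 → (11/3, -173/10)
  seg 7: up by d2 = 16 → (11/3, -13/10)
  seg 8: left by d4 = 10 → (-19/3, -13/10)
  seg 9: down by d10 = 47/10 → (-19/3, -6)

d6 = 152/3
d7 = 3
d8 = 7/3
d9 = 21/5
d10 = 47/10
d11 = 7/12
endpoint = (-19/3, -6)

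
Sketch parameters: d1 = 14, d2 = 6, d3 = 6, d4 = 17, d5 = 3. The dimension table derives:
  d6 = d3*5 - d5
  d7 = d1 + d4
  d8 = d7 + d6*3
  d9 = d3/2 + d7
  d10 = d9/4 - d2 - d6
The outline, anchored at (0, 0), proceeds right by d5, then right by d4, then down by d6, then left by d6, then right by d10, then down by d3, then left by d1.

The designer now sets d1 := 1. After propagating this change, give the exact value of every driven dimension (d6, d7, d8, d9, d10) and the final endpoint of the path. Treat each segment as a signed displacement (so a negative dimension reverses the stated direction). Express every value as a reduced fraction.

d6 = 27
d7 = 18
d8 = 99
d9 = 21
d10 = -111/4
endpoint = (-143/4, -33)

Apply edit: d1 := 1
  d6 = d3*5 - d5 = 27
  d7 = d1 + d4 = 18
  d8 = d7 + d6*3 = 99
  d9 = d3/2 + d7 = 21
  d10 = d9/4 - d2 - d6 = -111/4
Walk from origin (0, 0):
  seg 1: right by d5 = 3 → (3, 0)
  seg 2: right by d4 = 17 → (20, 0)
  seg 3: down by d6 = 27 → (20, -27)
  seg 4: left by d6 = 27 → (-7, -27)
  seg 5: right by d10 = -111/4 → (-139/4, -27)
  seg 6: down by d3 = 6 → (-139/4, -33)
  seg 7: left by d1 = 1 → (-143/4, -33)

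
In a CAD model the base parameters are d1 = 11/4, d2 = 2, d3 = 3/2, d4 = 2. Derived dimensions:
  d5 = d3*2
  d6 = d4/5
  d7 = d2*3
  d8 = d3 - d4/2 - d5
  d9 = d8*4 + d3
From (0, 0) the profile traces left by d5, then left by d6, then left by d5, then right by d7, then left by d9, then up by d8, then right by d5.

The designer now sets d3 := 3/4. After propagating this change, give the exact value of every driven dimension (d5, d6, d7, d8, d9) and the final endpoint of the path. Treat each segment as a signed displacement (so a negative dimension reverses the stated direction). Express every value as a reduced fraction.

d5 = 3/2
d6 = 2/5
d7 = 6
d8 = -7/4
d9 = -25/4
endpoint = (207/20, -7/4)

Apply edit: d3 := 3/4
  d5 = d3*2 = 3/2
  d6 = d4/5 = 2/5
  d7 = d2*3 = 6
  d8 = d3 - d4/2 - d5 = -7/4
  d9 = d8*4 + d3 = -25/4
Walk from origin (0, 0):
  seg 1: left by d5 = 3/2 → (-3/2, 0)
  seg 2: left by d6 = 2/5 → (-19/10, 0)
  seg 3: left by d5 = 3/2 → (-17/5, 0)
  seg 4: right by d7 = 6 → (13/5, 0)
  seg 5: left by d9 = -25/4 → (177/20, 0)
  seg 6: up by d8 = -7/4 → (177/20, -7/4)
  seg 7: right by d5 = 3/2 → (207/20, -7/4)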